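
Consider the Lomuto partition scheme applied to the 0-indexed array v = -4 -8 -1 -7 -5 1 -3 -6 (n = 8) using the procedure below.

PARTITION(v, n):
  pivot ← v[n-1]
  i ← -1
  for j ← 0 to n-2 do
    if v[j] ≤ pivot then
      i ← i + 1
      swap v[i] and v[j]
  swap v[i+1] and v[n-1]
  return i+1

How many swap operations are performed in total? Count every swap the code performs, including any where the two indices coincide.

3

pivot = v[7] = -6; i = -1
j=0: v[0]=-4 > -6 → no swap
j=1: v[1]=-8 ≤ -6 → i=0, swap v[0],v[1] → -8 -4 -1 -7 -5 1 -3 -6
j=2: v[2]=-1 > -6 → no swap
j=3: v[3]=-7 ≤ -6 → i=1, swap v[1],v[3] → -8 -7 -1 -4 -5 1 -3 -6
j=4: v[4]=-5 > -6 → no swap
j=5: v[5]=1 > -6 → no swap
j=6: v[6]=-3 > -6 → no swap
final swap v[2],v[7] → -8 -7 -6 -4 -5 1 -3 -1; return 2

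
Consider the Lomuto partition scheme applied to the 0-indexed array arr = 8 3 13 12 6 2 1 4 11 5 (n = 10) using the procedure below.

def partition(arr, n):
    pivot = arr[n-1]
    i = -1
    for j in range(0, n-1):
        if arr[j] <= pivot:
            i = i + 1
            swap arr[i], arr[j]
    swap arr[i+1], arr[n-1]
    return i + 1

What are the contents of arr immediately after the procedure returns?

3 2 1 4 5 8 13 12 11 6

pivot = arr[9] = 5; i = -1
j=0: arr[0]=8 > 5 → no swap
j=1: arr[1]=3 ≤ 5 → i=0, swap arr[0],arr[1] → 3 8 13 12 6 2 1 4 11 5
j=2: arr[2]=13 > 5 → no swap
j=3: arr[3]=12 > 5 → no swap
j=4: arr[4]=6 > 5 → no swap
j=5: arr[5]=2 ≤ 5 → i=1, swap arr[1],arr[5] → 3 2 13 12 6 8 1 4 11 5
j=6: arr[6]=1 ≤ 5 → i=2, swap arr[2],arr[6] → 3 2 1 12 6 8 13 4 11 5
j=7: arr[7]=4 ≤ 5 → i=3, swap arr[3],arr[7] → 3 2 1 4 6 8 13 12 11 5
j=8: arr[8]=11 > 5 → no swap
final swap arr[4],arr[9] → 3 2 1 4 5 8 13 12 11 6; return 4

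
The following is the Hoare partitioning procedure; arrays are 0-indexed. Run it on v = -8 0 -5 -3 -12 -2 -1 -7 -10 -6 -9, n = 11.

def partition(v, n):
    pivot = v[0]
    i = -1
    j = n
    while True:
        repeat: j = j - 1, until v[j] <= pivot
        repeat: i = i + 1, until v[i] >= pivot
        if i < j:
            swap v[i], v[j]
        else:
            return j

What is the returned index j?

2

pivot = v[0] = -8; i = -1, j = 11
j→10 (v[10]=-9≤-8), i→0 (v[0]=-8≥-8); i<j, swap → -9 0 -5 -3 -12 -2 -1 -7 -10 -6 -8
j→8 (v[8]=-10≤-8), i→1 (v[1]=0≥-8); i<j, swap → -9 -10 -5 -3 -12 -2 -1 -7 0 -6 -8
j→4 (v[4]=-12≤-8), i→2 (v[2]=-5≥-8); i<j, swap → -9 -10 -12 -3 -5 -2 -1 -7 0 -6 -8
j→2, i→3; i≥j, return j=2. v = -9 -10 -12 -3 -5 -2 -1 -7 0 -6 -8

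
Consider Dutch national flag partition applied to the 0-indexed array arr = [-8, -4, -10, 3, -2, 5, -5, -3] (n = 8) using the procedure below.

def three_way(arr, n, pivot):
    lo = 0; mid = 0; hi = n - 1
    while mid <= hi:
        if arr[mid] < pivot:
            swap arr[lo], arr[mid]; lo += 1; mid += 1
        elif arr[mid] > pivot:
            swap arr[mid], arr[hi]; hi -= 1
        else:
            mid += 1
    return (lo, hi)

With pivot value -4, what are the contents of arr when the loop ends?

lo=0 mid=0 hi=7
-8<-4: swap(0,0), lo=1 mid=1 ⇒ [-8, -4, -10, 3, -2, 5, -5, -3]
-4=-4: mid=2
-10<-4: swap(1,2), lo=2 mid=3 ⇒ [-8, -10, -4, 3, -2, 5, -5, -3]
3>-4: swap(3,7), hi=6 ⇒ [-8, -10, -4, -3, -2, 5, -5, 3]
-3>-4: swap(3,6), hi=5 ⇒ [-8, -10, -4, -5, -2, 5, -3, 3]
-5<-4: swap(2,3), lo=3 mid=4 ⇒ [-8, -10, -5, -4, -2, 5, -3, 3]
-2>-4: swap(4,5), hi=4 ⇒ [-8, -10, -5, -4, 5, -2, -3, 3]
5>-4: swap(4,4), hi=3 ⇒ [-8, -10, -5, -4, 5, -2, -3, 3]
done. lo=3 hi=3; arr=[-8, -10, -5, -4, 5, -2, -3, 3]

[-8, -10, -5, -4, 5, -2, -3, 3]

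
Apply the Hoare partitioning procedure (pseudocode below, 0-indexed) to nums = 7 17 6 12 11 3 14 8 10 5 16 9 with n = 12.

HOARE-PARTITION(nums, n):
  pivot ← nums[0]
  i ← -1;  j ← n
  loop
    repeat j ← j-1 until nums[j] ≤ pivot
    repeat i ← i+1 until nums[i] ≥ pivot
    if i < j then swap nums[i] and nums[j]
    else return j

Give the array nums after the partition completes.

pivot = nums[0] = 7; i = -1, j = 12
j→9 (nums[9]=5≤7), i→0 (nums[0]=7≥7); i<j, swap → 5 17 6 12 11 3 14 8 10 7 16 9
j→5 (nums[5]=3≤7), i→1 (nums[1]=17≥7); i<j, swap → 5 3 6 12 11 17 14 8 10 7 16 9
j→2, i→3; i≥j, return j=2. nums = 5 3 6 12 11 17 14 8 10 7 16 9

5 3 6 12 11 17 14 8 10 7 16 9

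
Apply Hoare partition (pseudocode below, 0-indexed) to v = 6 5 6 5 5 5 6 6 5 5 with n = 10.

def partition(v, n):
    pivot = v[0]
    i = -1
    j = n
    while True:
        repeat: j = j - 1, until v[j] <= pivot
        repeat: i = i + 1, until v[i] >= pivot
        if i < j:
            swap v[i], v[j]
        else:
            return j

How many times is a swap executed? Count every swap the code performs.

pivot=6
j stops at 9 (5), i stops at 0 (6); swap ⇒ 5 5 6 5 5 5 6 6 5 6
j stops at 8 (5), i stops at 2 (6); swap ⇒ 5 5 5 5 5 5 6 6 6 6
j stops at 7 (6), i stops at 6 (6); swap ⇒ 5 5 5 5 5 5 6 6 6 6
j stops at 6, i stops at 7; i≥j ⇒ return 6. v=5 5 5 5 5 5 6 6 6 6

3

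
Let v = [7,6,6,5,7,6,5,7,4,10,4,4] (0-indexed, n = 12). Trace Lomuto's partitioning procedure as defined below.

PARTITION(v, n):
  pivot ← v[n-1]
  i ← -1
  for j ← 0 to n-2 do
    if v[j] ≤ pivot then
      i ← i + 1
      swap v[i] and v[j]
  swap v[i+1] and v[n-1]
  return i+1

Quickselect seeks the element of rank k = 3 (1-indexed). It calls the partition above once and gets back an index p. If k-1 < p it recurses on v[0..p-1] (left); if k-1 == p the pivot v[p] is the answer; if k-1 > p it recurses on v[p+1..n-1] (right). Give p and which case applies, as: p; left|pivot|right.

2; pivot

pivot = v[11] = 4; i = -1
j=0: v[0]=7 > 4 → no swap
j=1: v[1]=6 > 4 → no swap
j=2: v[2]=6 > 4 → no swap
j=3: v[3]=5 > 4 → no swap
j=4: v[4]=7 > 4 → no swap
j=5: v[5]=6 > 4 → no swap
j=6: v[6]=5 > 4 → no swap
j=7: v[7]=7 > 4 → no swap
j=8: v[8]=4 ≤ 4 → i=0, swap v[0],v[8] → [4,6,6,5,7,6,5,7,7,10,4,4]
j=9: v[9]=10 > 4 → no swap
j=10: v[10]=4 ≤ 4 → i=1, swap v[1],v[10] → [4,4,6,5,7,6,5,7,7,10,6,4]
final swap v[2],v[11] → [4,4,4,5,7,6,5,7,7,10,6,6]; return 2
p = 2; k-1 = 2 == 2 ⇒ pivot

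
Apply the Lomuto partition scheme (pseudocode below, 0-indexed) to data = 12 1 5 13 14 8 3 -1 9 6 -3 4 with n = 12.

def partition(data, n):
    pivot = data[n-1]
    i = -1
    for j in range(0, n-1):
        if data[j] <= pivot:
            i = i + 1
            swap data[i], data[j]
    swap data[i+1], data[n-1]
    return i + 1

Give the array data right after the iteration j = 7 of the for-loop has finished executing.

pivot = data[11] = 4; i = -1
j=0: data[0]=12 > 4 → no swap
j=1: data[1]=1 ≤ 4 → i=0, swap data[0],data[1] → 1 12 5 13 14 8 3 -1 9 6 -3 4
j=2: data[2]=5 > 4 → no swap
j=3: data[3]=13 > 4 → no swap
j=4: data[4]=14 > 4 → no swap
j=5: data[5]=8 > 4 → no swap
j=6: data[6]=3 ≤ 4 → i=1, swap data[1],data[6] → 1 3 5 13 14 8 12 -1 9 6 -3 4
j=7: data[7]=-1 ≤ 4 → i=2, swap data[2],data[7] → 1 3 -1 13 14 8 12 5 9 6 -3 4
(after j=7) data = 1 3 -1 13 14 8 12 5 9 6 -3 4

1 3 -1 13 14 8 12 5 9 6 -3 4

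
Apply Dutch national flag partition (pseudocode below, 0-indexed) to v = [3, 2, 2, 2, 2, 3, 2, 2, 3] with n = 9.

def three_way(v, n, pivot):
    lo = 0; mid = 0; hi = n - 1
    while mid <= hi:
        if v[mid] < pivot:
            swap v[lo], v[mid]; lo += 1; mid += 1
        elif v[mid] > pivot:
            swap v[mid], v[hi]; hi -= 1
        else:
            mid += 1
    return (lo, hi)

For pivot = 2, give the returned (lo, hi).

lo=0 mid=0 hi=8
3>2: swap(0,8), hi=7 ⇒ [3, 2, 2, 2, 2, 3, 2, 2, 3]
3>2: swap(0,7), hi=6 ⇒ [2, 2, 2, 2, 2, 3, 2, 3, 3]
2=2: mid=1
2=2: mid=2
2=2: mid=3
2=2: mid=4
2=2: mid=5
3>2: swap(5,6), hi=5 ⇒ [2, 2, 2, 2, 2, 2, 3, 3, 3]
2=2: mid=6
done. lo=0 hi=5; v=[2, 2, 2, 2, 2, 2, 3, 3, 3]

(0, 5)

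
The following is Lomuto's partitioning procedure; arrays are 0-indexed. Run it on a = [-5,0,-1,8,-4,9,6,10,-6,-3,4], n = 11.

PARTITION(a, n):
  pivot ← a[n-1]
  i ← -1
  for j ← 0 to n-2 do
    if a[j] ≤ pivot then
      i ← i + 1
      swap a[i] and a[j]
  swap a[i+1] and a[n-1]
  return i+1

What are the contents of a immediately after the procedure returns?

[-5,0,-1,-4,-6,-3,4,10,8,9,6]

pivot=4, i=-1
j=0: -5≤4, i=0, swap(0,0) ⇒ [-5,0,-1,8,-4,9,6,10,-6,-3,4]
j=1: 0≤4, i=1, swap(1,1) ⇒ [-5,0,-1,8,-4,9,6,10,-6,-3,4]
j=2: -1≤4, i=2, swap(2,2) ⇒ [-5,0,-1,8,-4,9,6,10,-6,-3,4]
j=3: 8>4, skip
j=4: -4≤4, i=3, swap(3,4) ⇒ [-5,0,-1,-4,8,9,6,10,-6,-3,4]
j=5: 9>4, skip
j=6: 6>4, skip
j=7: 10>4, skip
j=8: -6≤4, i=4, swap(4,8) ⇒ [-5,0,-1,-4,-6,9,6,10,8,-3,4]
j=9: -3≤4, i=5, swap(5,9) ⇒ [-5,0,-1,-4,-6,-3,6,10,8,9,4]
swap(6,10) ⇒ [-5,0,-1,-4,-6,-3,4,10,8,9,6]; return 6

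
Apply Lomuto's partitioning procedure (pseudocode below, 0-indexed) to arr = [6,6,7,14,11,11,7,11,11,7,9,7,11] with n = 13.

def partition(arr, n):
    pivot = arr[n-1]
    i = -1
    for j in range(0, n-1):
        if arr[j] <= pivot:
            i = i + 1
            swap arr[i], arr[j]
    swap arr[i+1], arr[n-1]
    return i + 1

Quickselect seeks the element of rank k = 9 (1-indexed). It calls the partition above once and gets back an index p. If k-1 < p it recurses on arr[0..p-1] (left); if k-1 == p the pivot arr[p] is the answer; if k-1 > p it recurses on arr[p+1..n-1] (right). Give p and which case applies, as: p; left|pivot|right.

11; left

pivot=11, i=-1
j=0: 6≤11, i=0, swap(0,0) ⇒ [6,6,7,14,11,11,7,11,11,7,9,7,11]
j=1: 6≤11, i=1, swap(1,1) ⇒ [6,6,7,14,11,11,7,11,11,7,9,7,11]
j=2: 7≤11, i=2, swap(2,2) ⇒ [6,6,7,14,11,11,7,11,11,7,9,7,11]
j=3: 14>11, skip
j=4: 11≤11, i=3, swap(3,4) ⇒ [6,6,7,11,14,11,7,11,11,7,9,7,11]
j=5: 11≤11, i=4, swap(4,5) ⇒ [6,6,7,11,11,14,7,11,11,7,9,7,11]
j=6: 7≤11, i=5, swap(5,6) ⇒ [6,6,7,11,11,7,14,11,11,7,9,7,11]
j=7: 11≤11, i=6, swap(6,7) ⇒ [6,6,7,11,11,7,11,14,11,7,9,7,11]
j=8: 11≤11, i=7, swap(7,8) ⇒ [6,6,7,11,11,7,11,11,14,7,9,7,11]
j=9: 7≤11, i=8, swap(8,9) ⇒ [6,6,7,11,11,7,11,11,7,14,9,7,11]
j=10: 9≤11, i=9, swap(9,10) ⇒ [6,6,7,11,11,7,11,11,7,9,14,7,11]
j=11: 7≤11, i=10, swap(10,11) ⇒ [6,6,7,11,11,7,11,11,7,9,7,14,11]
swap(11,12) ⇒ [6,6,7,11,11,7,11,11,7,9,7,11,14]; return 11
p = 11; k-1 = 8 < 11 ⇒ left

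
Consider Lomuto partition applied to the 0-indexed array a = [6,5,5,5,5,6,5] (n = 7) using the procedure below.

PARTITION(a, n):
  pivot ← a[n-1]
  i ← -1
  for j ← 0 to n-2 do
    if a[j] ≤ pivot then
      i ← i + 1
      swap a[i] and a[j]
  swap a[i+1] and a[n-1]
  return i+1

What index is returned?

pivot = a[6] = 5; i = -1
j=0: a[0]=6 > 5 → no swap
j=1: a[1]=5 ≤ 5 → i=0, swap a[0],a[1] → [5,6,5,5,5,6,5]
j=2: a[2]=5 ≤ 5 → i=1, swap a[1],a[2] → [5,5,6,5,5,6,5]
j=3: a[3]=5 ≤ 5 → i=2, swap a[2],a[3] → [5,5,5,6,5,6,5]
j=4: a[4]=5 ≤ 5 → i=3, swap a[3],a[4] → [5,5,5,5,6,6,5]
j=5: a[5]=6 > 5 → no swap
final swap a[4],a[6] → [5,5,5,5,5,6,6]; return 4

4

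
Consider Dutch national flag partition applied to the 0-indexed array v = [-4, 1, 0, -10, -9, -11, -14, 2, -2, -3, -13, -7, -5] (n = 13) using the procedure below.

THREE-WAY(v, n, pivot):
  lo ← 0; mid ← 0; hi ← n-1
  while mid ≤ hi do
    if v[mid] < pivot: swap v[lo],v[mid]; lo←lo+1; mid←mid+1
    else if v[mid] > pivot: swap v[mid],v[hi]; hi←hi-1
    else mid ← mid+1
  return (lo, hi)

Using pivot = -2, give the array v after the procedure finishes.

lo=0 mid=0 hi=12
-4<-2: swap(0,0), lo=1 mid=1 ⇒ [-4, 1, 0, -10, -9, -11, -14, 2, -2, -3, -13, -7, -5]
1>-2: swap(1,12), hi=11 ⇒ [-4, -5, 0, -10, -9, -11, -14, 2, -2, -3, -13, -7, 1]
-5<-2: swap(1,1), lo=2 mid=2 ⇒ [-4, -5, 0, -10, -9, -11, -14, 2, -2, -3, -13, -7, 1]
0>-2: swap(2,11), hi=10 ⇒ [-4, -5, -7, -10, -9, -11, -14, 2, -2, -3, -13, 0, 1]
-7<-2: swap(2,2), lo=3 mid=3 ⇒ [-4, -5, -7, -10, -9, -11, -14, 2, -2, -3, -13, 0, 1]
-10<-2: swap(3,3), lo=4 mid=4 ⇒ [-4, -5, -7, -10, -9, -11, -14, 2, -2, -3, -13, 0, 1]
-9<-2: swap(4,4), lo=5 mid=5 ⇒ [-4, -5, -7, -10, -9, -11, -14, 2, -2, -3, -13, 0, 1]
-11<-2: swap(5,5), lo=6 mid=6 ⇒ [-4, -5, -7, -10, -9, -11, -14, 2, -2, -3, -13, 0, 1]
-14<-2: swap(6,6), lo=7 mid=7 ⇒ [-4, -5, -7, -10, -9, -11, -14, 2, -2, -3, -13, 0, 1]
2>-2: swap(7,10), hi=9 ⇒ [-4, -5, -7, -10, -9, -11, -14, -13, -2, -3, 2, 0, 1]
-13<-2: swap(7,7), lo=8 mid=8 ⇒ [-4, -5, -7, -10, -9, -11, -14, -13, -2, -3, 2, 0, 1]
-2=-2: mid=9
-3<-2: swap(8,9), lo=9 mid=10 ⇒ [-4, -5, -7, -10, -9, -11, -14, -13, -3, -2, 2, 0, 1]
done. lo=9 hi=9; v=[-4, -5, -7, -10, -9, -11, -14, -13, -3, -2, 2, 0, 1]

[-4, -5, -7, -10, -9, -11, -14, -13, -3, -2, 2, 0, 1]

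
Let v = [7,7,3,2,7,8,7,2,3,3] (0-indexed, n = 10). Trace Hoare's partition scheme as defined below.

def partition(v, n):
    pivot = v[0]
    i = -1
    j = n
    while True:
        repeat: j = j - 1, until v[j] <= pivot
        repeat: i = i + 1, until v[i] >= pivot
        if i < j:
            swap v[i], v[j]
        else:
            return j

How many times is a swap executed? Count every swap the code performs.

4

pivot=7
j stops at 9 (3), i stops at 0 (7); swap ⇒ [3,7,3,2,7,8,7,2,3,7]
j stops at 8 (3), i stops at 1 (7); swap ⇒ [3,3,3,2,7,8,7,2,7,7]
j stops at 7 (2), i stops at 4 (7); swap ⇒ [3,3,3,2,2,8,7,7,7,7]
j stops at 6 (7), i stops at 5 (8); swap ⇒ [3,3,3,2,2,7,8,7,7,7]
j stops at 5, i stops at 6; i≥j ⇒ return 5. v=[3,3,3,2,2,7,8,7,7,7]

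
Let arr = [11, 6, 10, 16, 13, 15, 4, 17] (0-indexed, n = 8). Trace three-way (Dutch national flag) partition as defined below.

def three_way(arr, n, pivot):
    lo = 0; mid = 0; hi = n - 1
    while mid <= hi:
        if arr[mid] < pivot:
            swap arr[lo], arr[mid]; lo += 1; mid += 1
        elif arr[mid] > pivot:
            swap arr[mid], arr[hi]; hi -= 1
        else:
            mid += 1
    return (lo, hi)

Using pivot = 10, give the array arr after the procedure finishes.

lo=0 mid=0 hi=7
11>10: swap(0,7), hi=6 ⇒ [17, 6, 10, 16, 13, 15, 4, 11]
17>10: swap(0,6), hi=5 ⇒ [4, 6, 10, 16, 13, 15, 17, 11]
4<10: swap(0,0), lo=1 mid=1 ⇒ [4, 6, 10, 16, 13, 15, 17, 11]
6<10: swap(1,1), lo=2 mid=2 ⇒ [4, 6, 10, 16, 13, 15, 17, 11]
10=10: mid=3
16>10: swap(3,5), hi=4 ⇒ [4, 6, 10, 15, 13, 16, 17, 11]
15>10: swap(3,4), hi=3 ⇒ [4, 6, 10, 13, 15, 16, 17, 11]
13>10: swap(3,3), hi=2 ⇒ [4, 6, 10, 13, 15, 16, 17, 11]
done. lo=2 hi=2; arr=[4, 6, 10, 13, 15, 16, 17, 11]

[4, 6, 10, 13, 15, 16, 17, 11]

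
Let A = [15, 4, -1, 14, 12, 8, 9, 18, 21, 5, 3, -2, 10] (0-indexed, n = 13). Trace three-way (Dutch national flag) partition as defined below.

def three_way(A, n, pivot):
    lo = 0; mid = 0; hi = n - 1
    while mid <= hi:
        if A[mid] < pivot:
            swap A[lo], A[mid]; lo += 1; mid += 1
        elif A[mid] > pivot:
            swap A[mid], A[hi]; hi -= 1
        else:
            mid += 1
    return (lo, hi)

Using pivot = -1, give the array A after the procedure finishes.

[-2, -1, 14, 12, 8, 9, 18, 21, 5, 3, 4, 10, 15]

lo=0 mid=0 hi=12
15>-1: swap(0,12), hi=11 ⇒ [10, 4, -1, 14, 12, 8, 9, 18, 21, 5, 3, -2, 15]
10>-1: swap(0,11), hi=10 ⇒ [-2, 4, -1, 14, 12, 8, 9, 18, 21, 5, 3, 10, 15]
-2<-1: swap(0,0), lo=1 mid=1 ⇒ [-2, 4, -1, 14, 12, 8, 9, 18, 21, 5, 3, 10, 15]
4>-1: swap(1,10), hi=9 ⇒ [-2, 3, -1, 14, 12, 8, 9, 18, 21, 5, 4, 10, 15]
3>-1: swap(1,9), hi=8 ⇒ [-2, 5, -1, 14, 12, 8, 9, 18, 21, 3, 4, 10, 15]
5>-1: swap(1,8), hi=7 ⇒ [-2, 21, -1, 14, 12, 8, 9, 18, 5, 3, 4, 10, 15]
21>-1: swap(1,7), hi=6 ⇒ [-2, 18, -1, 14, 12, 8, 9, 21, 5, 3, 4, 10, 15]
18>-1: swap(1,6), hi=5 ⇒ [-2, 9, -1, 14, 12, 8, 18, 21, 5, 3, 4, 10, 15]
9>-1: swap(1,5), hi=4 ⇒ [-2, 8, -1, 14, 12, 9, 18, 21, 5, 3, 4, 10, 15]
8>-1: swap(1,4), hi=3 ⇒ [-2, 12, -1, 14, 8, 9, 18, 21, 5, 3, 4, 10, 15]
12>-1: swap(1,3), hi=2 ⇒ [-2, 14, -1, 12, 8, 9, 18, 21, 5, 3, 4, 10, 15]
14>-1: swap(1,2), hi=1 ⇒ [-2, -1, 14, 12, 8, 9, 18, 21, 5, 3, 4, 10, 15]
-1=-1: mid=2
done. lo=1 hi=1; A=[-2, -1, 14, 12, 8, 9, 18, 21, 5, 3, 4, 10, 15]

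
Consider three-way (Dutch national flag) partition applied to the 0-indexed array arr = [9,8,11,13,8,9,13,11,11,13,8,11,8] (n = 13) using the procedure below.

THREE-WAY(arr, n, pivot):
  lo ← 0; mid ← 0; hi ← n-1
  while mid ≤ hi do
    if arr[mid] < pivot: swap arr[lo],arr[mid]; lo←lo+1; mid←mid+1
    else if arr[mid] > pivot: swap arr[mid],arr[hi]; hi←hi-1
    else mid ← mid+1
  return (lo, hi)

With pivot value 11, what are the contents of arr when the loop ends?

pivot = 11; lo=0, mid=0, hi=12
arr[mid]=9<11: swap arr[0],arr[0]; lo=1,mid=1 → [9,8,11,13,8,9,13,11,11,13,8,11,8]
arr[mid]=8<11: swap arr[1],arr[1]; lo=2,mid=2 → [9,8,11,13,8,9,13,11,11,13,8,11,8]
arr[mid]=11=11: mid=3
arr[mid]=13>11: swap arr[3],arr[12]; hi=11 → [9,8,11,8,8,9,13,11,11,13,8,11,13]
arr[mid]=8<11: swap arr[2],arr[3]; lo=3,mid=4 → [9,8,8,11,8,9,13,11,11,13,8,11,13]
arr[mid]=8<11: swap arr[3],arr[4]; lo=4,mid=5 → [9,8,8,8,11,9,13,11,11,13,8,11,13]
arr[mid]=9<11: swap arr[4],arr[5]; lo=5,mid=6 → [9,8,8,8,9,11,13,11,11,13,8,11,13]
arr[mid]=13>11: swap arr[6],arr[11]; hi=10 → [9,8,8,8,9,11,11,11,11,13,8,13,13]
arr[mid]=11=11: mid=7
arr[mid]=11=11: mid=8
arr[mid]=11=11: mid=9
arr[mid]=13>11: swap arr[9],arr[10]; hi=9 → [9,8,8,8,9,11,11,11,11,8,13,13,13]
arr[mid]=8<11: swap arr[5],arr[9]; lo=6,mid=10 → [9,8,8,8,9,8,11,11,11,11,13,13,13]
end: lo=6, hi=9; arr = [9,8,8,8,9,8,11,11,11,11,13,13,13]

[9,8,8,8,9,8,11,11,11,11,13,13,13]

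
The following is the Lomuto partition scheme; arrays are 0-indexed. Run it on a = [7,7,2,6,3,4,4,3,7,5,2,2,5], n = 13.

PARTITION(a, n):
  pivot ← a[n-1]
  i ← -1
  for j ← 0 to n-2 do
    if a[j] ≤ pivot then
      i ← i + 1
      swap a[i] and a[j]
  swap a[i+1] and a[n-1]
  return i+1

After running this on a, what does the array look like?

pivot = a[12] = 5; i = -1
j=0: a[0]=7 > 5 → no swap
j=1: a[1]=7 > 5 → no swap
j=2: a[2]=2 ≤ 5 → i=0, swap a[0],a[2] → [2,7,7,6,3,4,4,3,7,5,2,2,5]
j=3: a[3]=6 > 5 → no swap
j=4: a[4]=3 ≤ 5 → i=1, swap a[1],a[4] → [2,3,7,6,7,4,4,3,7,5,2,2,5]
j=5: a[5]=4 ≤ 5 → i=2, swap a[2],a[5] → [2,3,4,6,7,7,4,3,7,5,2,2,5]
j=6: a[6]=4 ≤ 5 → i=3, swap a[3],a[6] → [2,3,4,4,7,7,6,3,7,5,2,2,5]
j=7: a[7]=3 ≤ 5 → i=4, swap a[4],a[7] → [2,3,4,4,3,7,6,7,7,5,2,2,5]
j=8: a[8]=7 > 5 → no swap
j=9: a[9]=5 ≤ 5 → i=5, swap a[5],a[9] → [2,3,4,4,3,5,6,7,7,7,2,2,5]
j=10: a[10]=2 ≤ 5 → i=6, swap a[6],a[10] → [2,3,4,4,3,5,2,7,7,7,6,2,5]
j=11: a[11]=2 ≤ 5 → i=7, swap a[7],a[11] → [2,3,4,4,3,5,2,2,7,7,6,7,5]
final swap a[8],a[12] → [2,3,4,4,3,5,2,2,5,7,6,7,7]; return 8

[2,3,4,4,3,5,2,2,5,7,6,7,7]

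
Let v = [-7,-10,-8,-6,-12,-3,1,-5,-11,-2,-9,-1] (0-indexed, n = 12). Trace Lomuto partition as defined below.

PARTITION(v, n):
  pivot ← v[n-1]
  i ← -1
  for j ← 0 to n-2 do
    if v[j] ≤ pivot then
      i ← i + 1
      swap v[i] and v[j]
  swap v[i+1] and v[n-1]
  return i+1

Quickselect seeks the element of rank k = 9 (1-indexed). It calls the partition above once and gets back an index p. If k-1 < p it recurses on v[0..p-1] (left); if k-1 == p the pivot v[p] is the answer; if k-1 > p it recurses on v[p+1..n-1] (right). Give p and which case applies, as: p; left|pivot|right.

pivot=-1, i=-1
j=0: -7≤-1, i=0, swap(0,0) ⇒ [-7,-10,-8,-6,-12,-3,1,-5,-11,-2,-9,-1]
j=1: -10≤-1, i=1, swap(1,1) ⇒ [-7,-10,-8,-6,-12,-3,1,-5,-11,-2,-9,-1]
j=2: -8≤-1, i=2, swap(2,2) ⇒ [-7,-10,-8,-6,-12,-3,1,-5,-11,-2,-9,-1]
j=3: -6≤-1, i=3, swap(3,3) ⇒ [-7,-10,-8,-6,-12,-3,1,-5,-11,-2,-9,-1]
j=4: -12≤-1, i=4, swap(4,4) ⇒ [-7,-10,-8,-6,-12,-3,1,-5,-11,-2,-9,-1]
j=5: -3≤-1, i=5, swap(5,5) ⇒ [-7,-10,-8,-6,-12,-3,1,-5,-11,-2,-9,-1]
j=6: 1>-1, skip
j=7: -5≤-1, i=6, swap(6,7) ⇒ [-7,-10,-8,-6,-12,-3,-5,1,-11,-2,-9,-1]
j=8: -11≤-1, i=7, swap(7,8) ⇒ [-7,-10,-8,-6,-12,-3,-5,-11,1,-2,-9,-1]
j=9: -2≤-1, i=8, swap(8,9) ⇒ [-7,-10,-8,-6,-12,-3,-5,-11,-2,1,-9,-1]
j=10: -9≤-1, i=9, swap(9,10) ⇒ [-7,-10,-8,-6,-12,-3,-5,-11,-2,-9,1,-1]
swap(10,11) ⇒ [-7,-10,-8,-6,-12,-3,-5,-11,-2,-9,-1,1]; return 10
p = 10; k-1 = 8 < 10 ⇒ left

10; left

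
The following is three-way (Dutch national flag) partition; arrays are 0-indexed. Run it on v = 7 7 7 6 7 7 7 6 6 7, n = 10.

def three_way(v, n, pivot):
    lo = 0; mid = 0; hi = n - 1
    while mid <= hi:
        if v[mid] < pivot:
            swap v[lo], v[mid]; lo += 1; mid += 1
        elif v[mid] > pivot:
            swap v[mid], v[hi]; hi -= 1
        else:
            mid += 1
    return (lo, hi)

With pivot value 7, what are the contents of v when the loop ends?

lo=0 mid=0 hi=9
7=7: mid=1
7=7: mid=2
7=7: mid=3
6<7: swap(0,3), lo=1 mid=4 ⇒ 6 7 7 7 7 7 7 6 6 7
7=7: mid=5
7=7: mid=6
7=7: mid=7
6<7: swap(1,7), lo=2 mid=8 ⇒ 6 6 7 7 7 7 7 7 6 7
6<7: swap(2,8), lo=3 mid=9 ⇒ 6 6 6 7 7 7 7 7 7 7
7=7: mid=10
done. lo=3 hi=9; v=6 6 6 7 7 7 7 7 7 7

6 6 6 7 7 7 7 7 7 7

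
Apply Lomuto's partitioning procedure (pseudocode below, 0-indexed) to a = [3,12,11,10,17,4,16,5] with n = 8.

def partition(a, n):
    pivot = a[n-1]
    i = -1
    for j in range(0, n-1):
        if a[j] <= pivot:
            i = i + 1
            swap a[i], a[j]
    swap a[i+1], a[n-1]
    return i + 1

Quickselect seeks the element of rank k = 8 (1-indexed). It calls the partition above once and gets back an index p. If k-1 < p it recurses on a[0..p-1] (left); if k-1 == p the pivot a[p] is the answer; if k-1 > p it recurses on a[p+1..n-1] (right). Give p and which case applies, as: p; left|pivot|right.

2; right

pivot = a[7] = 5; i = -1
j=0: a[0]=3 ≤ 5 → i=0, swap a[0],a[0] (no change) → [3,12,11,10,17,4,16,5]
j=1: a[1]=12 > 5 → no swap
j=2: a[2]=11 > 5 → no swap
j=3: a[3]=10 > 5 → no swap
j=4: a[4]=17 > 5 → no swap
j=5: a[5]=4 ≤ 5 → i=1, swap a[1],a[5] → [3,4,11,10,17,12,16,5]
j=6: a[6]=16 > 5 → no swap
final swap a[2],a[7] → [3,4,5,10,17,12,16,11]; return 2
p = 2; k-1 = 7 > 2 ⇒ right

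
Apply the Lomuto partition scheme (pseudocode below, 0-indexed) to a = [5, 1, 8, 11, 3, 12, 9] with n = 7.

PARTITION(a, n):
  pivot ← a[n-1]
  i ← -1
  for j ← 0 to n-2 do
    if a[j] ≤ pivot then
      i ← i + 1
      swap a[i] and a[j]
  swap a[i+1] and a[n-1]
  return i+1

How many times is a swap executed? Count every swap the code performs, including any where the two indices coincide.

5

pivot = a[6] = 9; i = -1
j=0: a[0]=5 ≤ 9 → i=0, swap a[0],a[0] (no change) → [5, 1, 8, 11, 3, 12, 9]
j=1: a[1]=1 ≤ 9 → i=1, swap a[1],a[1] (no change) → [5, 1, 8, 11, 3, 12, 9]
j=2: a[2]=8 ≤ 9 → i=2, swap a[2],a[2] (no change) → [5, 1, 8, 11, 3, 12, 9]
j=3: a[3]=11 > 9 → no swap
j=4: a[4]=3 ≤ 9 → i=3, swap a[3],a[4] → [5, 1, 8, 3, 11, 12, 9]
j=5: a[5]=12 > 9 → no swap
final swap a[4],a[6] → [5, 1, 8, 3, 9, 12, 11]; return 4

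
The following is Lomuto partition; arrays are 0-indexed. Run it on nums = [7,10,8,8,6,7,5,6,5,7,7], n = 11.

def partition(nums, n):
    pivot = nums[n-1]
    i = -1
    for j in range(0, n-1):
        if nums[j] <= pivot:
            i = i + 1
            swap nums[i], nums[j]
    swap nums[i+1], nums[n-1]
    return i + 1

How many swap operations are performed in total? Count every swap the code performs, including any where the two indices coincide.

8

pivot = nums[10] = 7; i = -1
j=0: nums[0]=7 ≤ 7 → i=0, swap nums[0],nums[0] (no change) → [7,10,8,8,6,7,5,6,5,7,7]
j=1: nums[1]=10 > 7 → no swap
j=2: nums[2]=8 > 7 → no swap
j=3: nums[3]=8 > 7 → no swap
j=4: nums[4]=6 ≤ 7 → i=1, swap nums[1],nums[4] → [7,6,8,8,10,7,5,6,5,7,7]
j=5: nums[5]=7 ≤ 7 → i=2, swap nums[2],nums[5] → [7,6,7,8,10,8,5,6,5,7,7]
j=6: nums[6]=5 ≤ 7 → i=3, swap nums[3],nums[6] → [7,6,7,5,10,8,8,6,5,7,7]
j=7: nums[7]=6 ≤ 7 → i=4, swap nums[4],nums[7] → [7,6,7,5,6,8,8,10,5,7,7]
j=8: nums[8]=5 ≤ 7 → i=5, swap nums[5],nums[8] → [7,6,7,5,6,5,8,10,8,7,7]
j=9: nums[9]=7 ≤ 7 → i=6, swap nums[6],nums[9] → [7,6,7,5,6,5,7,10,8,8,7]
final swap nums[7],nums[10] → [7,6,7,5,6,5,7,7,8,8,10]; return 7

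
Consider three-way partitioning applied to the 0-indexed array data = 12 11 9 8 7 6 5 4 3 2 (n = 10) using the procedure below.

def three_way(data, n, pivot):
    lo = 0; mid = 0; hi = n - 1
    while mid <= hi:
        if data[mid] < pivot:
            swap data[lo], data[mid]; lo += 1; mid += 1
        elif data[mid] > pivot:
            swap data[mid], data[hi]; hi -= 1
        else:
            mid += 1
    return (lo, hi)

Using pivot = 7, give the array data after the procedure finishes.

2 3 4 5 6 7 8 9 11 12

lo=0 mid=0 hi=9
12>7: swap(0,9), hi=8 ⇒ 2 11 9 8 7 6 5 4 3 12
2<7: swap(0,0), lo=1 mid=1 ⇒ 2 11 9 8 7 6 5 4 3 12
11>7: swap(1,8), hi=7 ⇒ 2 3 9 8 7 6 5 4 11 12
3<7: swap(1,1), lo=2 mid=2 ⇒ 2 3 9 8 7 6 5 4 11 12
9>7: swap(2,7), hi=6 ⇒ 2 3 4 8 7 6 5 9 11 12
4<7: swap(2,2), lo=3 mid=3 ⇒ 2 3 4 8 7 6 5 9 11 12
8>7: swap(3,6), hi=5 ⇒ 2 3 4 5 7 6 8 9 11 12
5<7: swap(3,3), lo=4 mid=4 ⇒ 2 3 4 5 7 6 8 9 11 12
7=7: mid=5
6<7: swap(4,5), lo=5 mid=6 ⇒ 2 3 4 5 6 7 8 9 11 12
done. lo=5 hi=5; data=2 3 4 5 6 7 8 9 11 12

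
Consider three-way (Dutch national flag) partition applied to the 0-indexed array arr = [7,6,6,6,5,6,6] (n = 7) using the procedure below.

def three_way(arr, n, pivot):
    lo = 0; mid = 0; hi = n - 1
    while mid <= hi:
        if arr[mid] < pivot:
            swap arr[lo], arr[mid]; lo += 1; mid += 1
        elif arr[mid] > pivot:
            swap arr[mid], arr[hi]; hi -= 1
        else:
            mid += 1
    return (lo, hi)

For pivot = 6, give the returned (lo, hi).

(1, 5)

pivot = 6; lo=0, mid=0, hi=6
arr[mid]=7>6: swap arr[0],arr[6]; hi=5 → [6,6,6,6,5,6,7]
arr[mid]=6=6: mid=1
arr[mid]=6=6: mid=2
arr[mid]=6=6: mid=3
arr[mid]=6=6: mid=4
arr[mid]=5<6: swap arr[0],arr[4]; lo=1,mid=5 → [5,6,6,6,6,6,7]
arr[mid]=6=6: mid=6
end: lo=1, hi=5; arr = [5,6,6,6,6,6,7]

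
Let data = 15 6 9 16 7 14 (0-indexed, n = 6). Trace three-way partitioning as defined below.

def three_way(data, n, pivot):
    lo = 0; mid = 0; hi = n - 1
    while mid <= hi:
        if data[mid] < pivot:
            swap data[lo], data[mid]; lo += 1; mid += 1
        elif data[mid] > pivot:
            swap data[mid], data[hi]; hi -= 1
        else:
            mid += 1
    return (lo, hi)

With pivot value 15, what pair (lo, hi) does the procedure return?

lo=0 mid=0 hi=5
15=15: mid=1
6<15: swap(0,1), lo=1 mid=2 ⇒ 6 15 9 16 7 14
9<15: swap(1,2), lo=2 mid=3 ⇒ 6 9 15 16 7 14
16>15: swap(3,5), hi=4 ⇒ 6 9 15 14 7 16
14<15: swap(2,3), lo=3 mid=4 ⇒ 6 9 14 15 7 16
7<15: swap(3,4), lo=4 mid=5 ⇒ 6 9 14 7 15 16
done. lo=4 hi=4; data=6 9 14 7 15 16

(4, 4)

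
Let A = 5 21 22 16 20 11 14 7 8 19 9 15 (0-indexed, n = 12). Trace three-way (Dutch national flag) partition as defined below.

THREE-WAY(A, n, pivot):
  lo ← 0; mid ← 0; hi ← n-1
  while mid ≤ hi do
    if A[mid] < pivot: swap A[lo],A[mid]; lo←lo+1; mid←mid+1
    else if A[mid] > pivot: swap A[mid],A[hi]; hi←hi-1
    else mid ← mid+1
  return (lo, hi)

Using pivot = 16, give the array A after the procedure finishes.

5 15 9 8 11 14 7 16 19 20 22 21

lo=0 mid=0 hi=11
5<16: swap(0,0), lo=1 mid=1 ⇒ 5 21 22 16 20 11 14 7 8 19 9 15
21>16: swap(1,11), hi=10 ⇒ 5 15 22 16 20 11 14 7 8 19 9 21
15<16: swap(1,1), lo=2 mid=2 ⇒ 5 15 22 16 20 11 14 7 8 19 9 21
22>16: swap(2,10), hi=9 ⇒ 5 15 9 16 20 11 14 7 8 19 22 21
9<16: swap(2,2), lo=3 mid=3 ⇒ 5 15 9 16 20 11 14 7 8 19 22 21
16=16: mid=4
20>16: swap(4,9), hi=8 ⇒ 5 15 9 16 19 11 14 7 8 20 22 21
19>16: swap(4,8), hi=7 ⇒ 5 15 9 16 8 11 14 7 19 20 22 21
8<16: swap(3,4), lo=4 mid=5 ⇒ 5 15 9 8 16 11 14 7 19 20 22 21
11<16: swap(4,5), lo=5 mid=6 ⇒ 5 15 9 8 11 16 14 7 19 20 22 21
14<16: swap(5,6), lo=6 mid=7 ⇒ 5 15 9 8 11 14 16 7 19 20 22 21
7<16: swap(6,7), lo=7 mid=8 ⇒ 5 15 9 8 11 14 7 16 19 20 22 21
done. lo=7 hi=7; A=5 15 9 8 11 14 7 16 19 20 22 21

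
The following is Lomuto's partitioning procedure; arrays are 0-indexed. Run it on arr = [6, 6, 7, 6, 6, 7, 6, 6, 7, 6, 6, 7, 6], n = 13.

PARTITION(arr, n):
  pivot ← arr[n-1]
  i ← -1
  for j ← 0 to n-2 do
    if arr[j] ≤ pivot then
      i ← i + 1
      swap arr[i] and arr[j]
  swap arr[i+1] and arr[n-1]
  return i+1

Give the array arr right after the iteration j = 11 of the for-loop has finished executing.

[6, 6, 6, 6, 6, 6, 6, 6, 7, 7, 7, 7, 6]

pivot = arr[12] = 6; i = -1
j=0: arr[0]=6 ≤ 6 → i=0, swap arr[0],arr[0] (no change) → [6, 6, 7, 6, 6, 7, 6, 6, 7, 6, 6, 7, 6]
j=1: arr[1]=6 ≤ 6 → i=1, swap arr[1],arr[1] (no change) → [6, 6, 7, 6, 6, 7, 6, 6, 7, 6, 6, 7, 6]
j=2: arr[2]=7 > 6 → no swap
j=3: arr[3]=6 ≤ 6 → i=2, swap arr[2],arr[3] → [6, 6, 6, 7, 6, 7, 6, 6, 7, 6, 6, 7, 6]
j=4: arr[4]=6 ≤ 6 → i=3, swap arr[3],arr[4] → [6, 6, 6, 6, 7, 7, 6, 6, 7, 6, 6, 7, 6]
j=5: arr[5]=7 > 6 → no swap
j=6: arr[6]=6 ≤ 6 → i=4, swap arr[4],arr[6] → [6, 6, 6, 6, 6, 7, 7, 6, 7, 6, 6, 7, 6]
j=7: arr[7]=6 ≤ 6 → i=5, swap arr[5],arr[7] → [6, 6, 6, 6, 6, 6, 7, 7, 7, 6, 6, 7, 6]
j=8: arr[8]=7 > 6 → no swap
j=9: arr[9]=6 ≤ 6 → i=6, swap arr[6],arr[9] → [6, 6, 6, 6, 6, 6, 6, 7, 7, 7, 6, 7, 6]
j=10: arr[10]=6 ≤ 6 → i=7, swap arr[7],arr[10] → [6, 6, 6, 6, 6, 6, 6, 6, 7, 7, 7, 7, 6]
j=11: arr[11]=7 > 6 → no swap
(after j=11) arr = [6, 6, 6, 6, 6, 6, 6, 6, 7, 7, 7, 7, 6]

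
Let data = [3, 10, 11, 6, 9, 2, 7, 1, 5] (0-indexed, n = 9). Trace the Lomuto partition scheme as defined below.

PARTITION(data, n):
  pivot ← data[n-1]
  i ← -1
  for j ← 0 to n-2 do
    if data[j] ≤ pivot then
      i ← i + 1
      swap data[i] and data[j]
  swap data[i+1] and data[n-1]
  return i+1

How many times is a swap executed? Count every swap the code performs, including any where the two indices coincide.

pivot = data[8] = 5; i = -1
j=0: data[0]=3 ≤ 5 → i=0, swap data[0],data[0] (no change) → [3, 10, 11, 6, 9, 2, 7, 1, 5]
j=1: data[1]=10 > 5 → no swap
j=2: data[2]=11 > 5 → no swap
j=3: data[3]=6 > 5 → no swap
j=4: data[4]=9 > 5 → no swap
j=5: data[5]=2 ≤ 5 → i=1, swap data[1],data[5] → [3, 2, 11, 6, 9, 10, 7, 1, 5]
j=6: data[6]=7 > 5 → no swap
j=7: data[7]=1 ≤ 5 → i=2, swap data[2],data[7] → [3, 2, 1, 6, 9, 10, 7, 11, 5]
final swap data[3],data[8] → [3, 2, 1, 5, 9, 10, 7, 11, 6]; return 3

4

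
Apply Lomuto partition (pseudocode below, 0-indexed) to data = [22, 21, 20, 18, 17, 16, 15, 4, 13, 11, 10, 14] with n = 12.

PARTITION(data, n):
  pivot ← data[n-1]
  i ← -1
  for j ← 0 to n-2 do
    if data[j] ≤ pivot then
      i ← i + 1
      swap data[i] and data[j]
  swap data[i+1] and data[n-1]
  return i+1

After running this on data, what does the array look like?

[4, 13, 11, 10, 14, 16, 15, 22, 21, 20, 18, 17]

pivot=14, i=-1
j=0: 22>14, skip
j=1: 21>14, skip
j=2: 20>14, skip
j=3: 18>14, skip
j=4: 17>14, skip
j=5: 16>14, skip
j=6: 15>14, skip
j=7: 4≤14, i=0, swap(0,7) ⇒ [4, 21, 20, 18, 17, 16, 15, 22, 13, 11, 10, 14]
j=8: 13≤14, i=1, swap(1,8) ⇒ [4, 13, 20, 18, 17, 16, 15, 22, 21, 11, 10, 14]
j=9: 11≤14, i=2, swap(2,9) ⇒ [4, 13, 11, 18, 17, 16, 15, 22, 21, 20, 10, 14]
j=10: 10≤14, i=3, swap(3,10) ⇒ [4, 13, 11, 10, 17, 16, 15, 22, 21, 20, 18, 14]
swap(4,11) ⇒ [4, 13, 11, 10, 14, 16, 15, 22, 21, 20, 18, 17]; return 4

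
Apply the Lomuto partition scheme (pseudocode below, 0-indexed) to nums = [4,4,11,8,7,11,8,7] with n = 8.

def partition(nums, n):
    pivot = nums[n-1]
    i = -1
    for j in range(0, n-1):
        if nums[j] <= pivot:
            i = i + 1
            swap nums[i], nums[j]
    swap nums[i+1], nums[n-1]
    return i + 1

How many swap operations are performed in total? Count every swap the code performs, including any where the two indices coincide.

4

pivot=7, i=-1
j=0: 4≤7, i=0, swap(0,0) ⇒ [4,4,11,8,7,11,8,7]
j=1: 4≤7, i=1, swap(1,1) ⇒ [4,4,11,8,7,11,8,7]
j=2: 11>7, skip
j=3: 8>7, skip
j=4: 7≤7, i=2, swap(2,4) ⇒ [4,4,7,8,11,11,8,7]
j=5: 11>7, skip
j=6: 8>7, skip
swap(3,7) ⇒ [4,4,7,7,11,11,8,8]; return 3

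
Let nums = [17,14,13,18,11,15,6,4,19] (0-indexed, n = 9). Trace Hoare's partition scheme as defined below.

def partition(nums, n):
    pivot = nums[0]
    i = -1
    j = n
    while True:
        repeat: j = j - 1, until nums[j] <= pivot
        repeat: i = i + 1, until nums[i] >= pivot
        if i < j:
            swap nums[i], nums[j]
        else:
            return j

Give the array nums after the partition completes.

pivot = nums[0] = 17; i = -1, j = 9
j→7 (nums[7]=4≤17), i→0 (nums[0]=17≥17); i<j, swap → [4,14,13,18,11,15,6,17,19]
j→6 (nums[6]=6≤17), i→3 (nums[3]=18≥17); i<j, swap → [4,14,13,6,11,15,18,17,19]
j→5, i→6; i≥j, return j=5. nums = [4,14,13,6,11,15,18,17,19]

[4,14,13,6,11,15,18,17,19]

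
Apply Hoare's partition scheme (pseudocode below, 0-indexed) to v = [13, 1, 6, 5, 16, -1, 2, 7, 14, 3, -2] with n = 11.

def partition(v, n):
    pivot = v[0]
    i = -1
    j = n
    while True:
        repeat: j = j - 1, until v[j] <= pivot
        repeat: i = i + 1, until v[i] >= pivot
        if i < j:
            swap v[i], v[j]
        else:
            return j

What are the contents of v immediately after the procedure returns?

[-2, 1, 6, 5, 3, -1, 2, 7, 14, 16, 13]

pivot = v[0] = 13; i = -1, j = 11
j→10 (v[10]=-2≤13), i→0 (v[0]=13≥13); i<j, swap → [-2, 1, 6, 5, 16, -1, 2, 7, 14, 3, 13]
j→9 (v[9]=3≤13), i→4 (v[4]=16≥13); i<j, swap → [-2, 1, 6, 5, 3, -1, 2, 7, 14, 16, 13]
j→7, i→8; i≥j, return j=7. v = [-2, 1, 6, 5, 3, -1, 2, 7, 14, 16, 13]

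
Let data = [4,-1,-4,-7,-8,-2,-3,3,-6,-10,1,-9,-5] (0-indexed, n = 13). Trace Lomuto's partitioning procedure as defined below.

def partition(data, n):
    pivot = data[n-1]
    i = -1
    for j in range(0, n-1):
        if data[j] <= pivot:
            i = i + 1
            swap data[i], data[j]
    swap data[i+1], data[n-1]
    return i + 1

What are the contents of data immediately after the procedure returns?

pivot=-5, i=-1
j=0: 4>-5, skip
j=1: -1>-5, skip
j=2: -4>-5, skip
j=3: -7≤-5, i=0, swap(0,3) ⇒ [-7,-1,-4,4,-8,-2,-3,3,-6,-10,1,-9,-5]
j=4: -8≤-5, i=1, swap(1,4) ⇒ [-7,-8,-4,4,-1,-2,-3,3,-6,-10,1,-9,-5]
j=5: -2>-5, skip
j=6: -3>-5, skip
j=7: 3>-5, skip
j=8: -6≤-5, i=2, swap(2,8) ⇒ [-7,-8,-6,4,-1,-2,-3,3,-4,-10,1,-9,-5]
j=9: -10≤-5, i=3, swap(3,9) ⇒ [-7,-8,-6,-10,-1,-2,-3,3,-4,4,1,-9,-5]
j=10: 1>-5, skip
j=11: -9≤-5, i=4, swap(4,11) ⇒ [-7,-8,-6,-10,-9,-2,-3,3,-4,4,1,-1,-5]
swap(5,12) ⇒ [-7,-8,-6,-10,-9,-5,-3,3,-4,4,1,-1,-2]; return 5

[-7,-8,-6,-10,-9,-5,-3,3,-4,4,1,-1,-2]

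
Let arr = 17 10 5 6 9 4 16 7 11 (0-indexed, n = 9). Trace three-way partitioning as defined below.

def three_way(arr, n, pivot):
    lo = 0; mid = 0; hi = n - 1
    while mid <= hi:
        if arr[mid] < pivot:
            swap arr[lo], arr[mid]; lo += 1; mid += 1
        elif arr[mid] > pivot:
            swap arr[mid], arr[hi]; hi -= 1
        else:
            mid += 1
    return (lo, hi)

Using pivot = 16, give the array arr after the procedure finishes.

11 10 5 6 9 4 7 16 17

pivot = 16; lo=0, mid=0, hi=8
arr[mid]=17>16: swap arr[0],arr[8]; hi=7 → 11 10 5 6 9 4 16 7 17
arr[mid]=11<16: swap arr[0],arr[0]; lo=1,mid=1 → 11 10 5 6 9 4 16 7 17
arr[mid]=10<16: swap arr[1],arr[1]; lo=2,mid=2 → 11 10 5 6 9 4 16 7 17
arr[mid]=5<16: swap arr[2],arr[2]; lo=3,mid=3 → 11 10 5 6 9 4 16 7 17
arr[mid]=6<16: swap arr[3],arr[3]; lo=4,mid=4 → 11 10 5 6 9 4 16 7 17
arr[mid]=9<16: swap arr[4],arr[4]; lo=5,mid=5 → 11 10 5 6 9 4 16 7 17
arr[mid]=4<16: swap arr[5],arr[5]; lo=6,mid=6 → 11 10 5 6 9 4 16 7 17
arr[mid]=16=16: mid=7
arr[mid]=7<16: swap arr[6],arr[7]; lo=7,mid=8 → 11 10 5 6 9 4 7 16 17
end: lo=7, hi=7; arr = 11 10 5 6 9 4 7 16 17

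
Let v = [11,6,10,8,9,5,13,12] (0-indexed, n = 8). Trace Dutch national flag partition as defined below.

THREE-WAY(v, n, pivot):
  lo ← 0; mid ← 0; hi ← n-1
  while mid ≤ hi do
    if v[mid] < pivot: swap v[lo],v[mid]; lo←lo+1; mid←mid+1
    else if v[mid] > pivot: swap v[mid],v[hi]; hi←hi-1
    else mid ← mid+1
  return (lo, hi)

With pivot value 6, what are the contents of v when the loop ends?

lo=0 mid=0 hi=7
11>6: swap(0,7), hi=6 ⇒ [12,6,10,8,9,5,13,11]
12>6: swap(0,6), hi=5 ⇒ [13,6,10,8,9,5,12,11]
13>6: swap(0,5), hi=4 ⇒ [5,6,10,8,9,13,12,11]
5<6: swap(0,0), lo=1 mid=1 ⇒ [5,6,10,8,9,13,12,11]
6=6: mid=2
10>6: swap(2,4), hi=3 ⇒ [5,6,9,8,10,13,12,11]
9>6: swap(2,3), hi=2 ⇒ [5,6,8,9,10,13,12,11]
8>6: swap(2,2), hi=1 ⇒ [5,6,8,9,10,13,12,11]
done. lo=1 hi=1; v=[5,6,8,9,10,13,12,11]

[5,6,8,9,10,13,12,11]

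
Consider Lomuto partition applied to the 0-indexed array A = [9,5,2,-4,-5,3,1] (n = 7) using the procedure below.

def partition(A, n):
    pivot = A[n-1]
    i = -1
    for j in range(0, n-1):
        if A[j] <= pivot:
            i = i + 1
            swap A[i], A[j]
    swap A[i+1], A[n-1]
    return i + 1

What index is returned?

pivot = A[6] = 1; i = -1
j=0: A[0]=9 > 1 → no swap
j=1: A[1]=5 > 1 → no swap
j=2: A[2]=2 > 1 → no swap
j=3: A[3]=-4 ≤ 1 → i=0, swap A[0],A[3] → [-4,5,2,9,-5,3,1]
j=4: A[4]=-5 ≤ 1 → i=1, swap A[1],A[4] → [-4,-5,2,9,5,3,1]
j=5: A[5]=3 > 1 → no swap
final swap A[2],A[6] → [-4,-5,1,9,5,3,2]; return 2

2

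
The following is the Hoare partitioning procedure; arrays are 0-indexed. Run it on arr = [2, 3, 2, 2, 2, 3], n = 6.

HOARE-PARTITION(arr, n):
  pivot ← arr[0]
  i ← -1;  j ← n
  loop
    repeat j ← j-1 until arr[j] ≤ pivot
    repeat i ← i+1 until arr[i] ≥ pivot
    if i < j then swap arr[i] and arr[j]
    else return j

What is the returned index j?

2

pivot = arr[0] = 2; i = -1, j = 6
j→4 (arr[4]=2≤2), i→0 (arr[0]=2≥2); i<j, swap → [2, 3, 2, 2, 2, 3]
j→3 (arr[3]=2≤2), i→1 (arr[1]=3≥2); i<j, swap → [2, 2, 2, 3, 2, 3]
j→2, i→2; i≥j, return j=2. arr = [2, 2, 2, 3, 2, 3]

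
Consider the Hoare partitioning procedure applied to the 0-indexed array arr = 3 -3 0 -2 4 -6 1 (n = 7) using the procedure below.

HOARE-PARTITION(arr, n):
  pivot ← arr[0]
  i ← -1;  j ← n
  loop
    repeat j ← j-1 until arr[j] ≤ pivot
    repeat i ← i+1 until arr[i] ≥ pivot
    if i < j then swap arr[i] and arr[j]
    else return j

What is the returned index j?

4

pivot=3
j stops at 6 (1), i stops at 0 (3); swap ⇒ 1 -3 0 -2 4 -6 3
j stops at 5 (-6), i stops at 4 (4); swap ⇒ 1 -3 0 -2 -6 4 3
j stops at 4, i stops at 5; i≥j ⇒ return 4. arr=1 -3 0 -2 -6 4 3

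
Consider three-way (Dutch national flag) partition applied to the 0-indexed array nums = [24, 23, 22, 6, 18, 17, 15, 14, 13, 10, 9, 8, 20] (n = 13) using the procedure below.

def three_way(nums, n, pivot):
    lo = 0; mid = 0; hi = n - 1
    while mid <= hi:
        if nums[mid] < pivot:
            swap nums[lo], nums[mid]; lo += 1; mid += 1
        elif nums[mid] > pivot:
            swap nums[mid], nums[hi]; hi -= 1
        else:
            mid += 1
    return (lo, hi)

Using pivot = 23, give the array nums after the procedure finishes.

[20, 22, 6, 18, 17, 15, 14, 13, 10, 9, 8, 23, 24]

lo=0 mid=0 hi=12
24>23: swap(0,12), hi=11 ⇒ [20, 23, 22, 6, 18, 17, 15, 14, 13, 10, 9, 8, 24]
20<23: swap(0,0), lo=1 mid=1 ⇒ [20, 23, 22, 6, 18, 17, 15, 14, 13, 10, 9, 8, 24]
23=23: mid=2
22<23: swap(1,2), lo=2 mid=3 ⇒ [20, 22, 23, 6, 18, 17, 15, 14, 13, 10, 9, 8, 24]
6<23: swap(2,3), lo=3 mid=4 ⇒ [20, 22, 6, 23, 18, 17, 15, 14, 13, 10, 9, 8, 24]
18<23: swap(3,4), lo=4 mid=5 ⇒ [20, 22, 6, 18, 23, 17, 15, 14, 13, 10, 9, 8, 24]
17<23: swap(4,5), lo=5 mid=6 ⇒ [20, 22, 6, 18, 17, 23, 15, 14, 13, 10, 9, 8, 24]
15<23: swap(5,6), lo=6 mid=7 ⇒ [20, 22, 6, 18, 17, 15, 23, 14, 13, 10, 9, 8, 24]
14<23: swap(6,7), lo=7 mid=8 ⇒ [20, 22, 6, 18, 17, 15, 14, 23, 13, 10, 9, 8, 24]
13<23: swap(7,8), lo=8 mid=9 ⇒ [20, 22, 6, 18, 17, 15, 14, 13, 23, 10, 9, 8, 24]
10<23: swap(8,9), lo=9 mid=10 ⇒ [20, 22, 6, 18, 17, 15, 14, 13, 10, 23, 9, 8, 24]
9<23: swap(9,10), lo=10 mid=11 ⇒ [20, 22, 6, 18, 17, 15, 14, 13, 10, 9, 23, 8, 24]
8<23: swap(10,11), lo=11 mid=12 ⇒ [20, 22, 6, 18, 17, 15, 14, 13, 10, 9, 8, 23, 24]
done. lo=11 hi=11; nums=[20, 22, 6, 18, 17, 15, 14, 13, 10, 9, 8, 23, 24]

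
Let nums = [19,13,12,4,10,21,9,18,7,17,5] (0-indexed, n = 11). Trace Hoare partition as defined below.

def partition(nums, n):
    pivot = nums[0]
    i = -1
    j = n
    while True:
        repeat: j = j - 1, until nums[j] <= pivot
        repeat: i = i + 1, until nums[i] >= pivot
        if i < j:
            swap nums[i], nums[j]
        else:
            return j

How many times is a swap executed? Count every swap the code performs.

2

pivot = nums[0] = 19; i = -1, j = 11
j→10 (nums[10]=5≤19), i→0 (nums[0]=19≥19); i<j, swap → [5,13,12,4,10,21,9,18,7,17,19]
j→9 (nums[9]=17≤19), i→5 (nums[5]=21≥19); i<j, swap → [5,13,12,4,10,17,9,18,7,21,19]
j→8, i→9; i≥j, return j=8. nums = [5,13,12,4,10,17,9,18,7,21,19]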